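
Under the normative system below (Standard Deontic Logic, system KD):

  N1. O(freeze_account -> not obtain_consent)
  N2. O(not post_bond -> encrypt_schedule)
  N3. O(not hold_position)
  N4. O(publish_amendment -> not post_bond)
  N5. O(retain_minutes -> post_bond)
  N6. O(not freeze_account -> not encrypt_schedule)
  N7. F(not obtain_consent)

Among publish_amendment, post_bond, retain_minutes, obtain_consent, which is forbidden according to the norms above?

Premise 7, F(not obtain_consent), is equivalent to O(obtain_consent).
The contrapositive of premise 1 (O(freeze_account -> not obtain_consent)) is O(obtain_consent -> not freeze_account), and O(obtain_consent) is already established, so O(not freeze_account).
Applying K to premise 6 (O(not freeze_account -> not encrypt_schedule)) and O(not freeze_account) yields O(not encrypt_schedule).
Premise 2 is O(not post_bond -> encrypt_schedule); contrapositively O(not encrypt_schedule -> post_bond). Since O(not encrypt_schedule) holds, K gives O(post_bond).
Premise 4 is O(publish_amendment -> not post_bond); contrapositively O(post_bond -> not publish_amendment). Since O(post_bond) holds, K gives O(not publish_amendment).
So O(not publish_amendment) holds, i.e. publish_amendment is forbidden. None of the other listed options is forbidden under the premises.

publish_amendment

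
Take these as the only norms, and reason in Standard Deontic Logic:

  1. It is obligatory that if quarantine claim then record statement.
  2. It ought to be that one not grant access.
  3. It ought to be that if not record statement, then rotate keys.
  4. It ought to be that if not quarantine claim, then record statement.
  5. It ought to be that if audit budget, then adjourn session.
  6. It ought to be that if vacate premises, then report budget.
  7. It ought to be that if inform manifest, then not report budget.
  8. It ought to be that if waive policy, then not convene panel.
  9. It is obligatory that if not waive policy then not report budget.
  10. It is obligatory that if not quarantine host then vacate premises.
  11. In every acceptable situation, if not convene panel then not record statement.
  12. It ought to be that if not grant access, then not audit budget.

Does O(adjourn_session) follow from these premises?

No

Premise 5 is O(audit_budget → adjourn_session), but O(audit_budget) is not derivable from the premises, so it does not yield O(adjourn_session).
No other premise forces O(adjourn_session). An ideal world satisfying every premise can still have adjourn_session false, so O(adjourn_session) is not derivable.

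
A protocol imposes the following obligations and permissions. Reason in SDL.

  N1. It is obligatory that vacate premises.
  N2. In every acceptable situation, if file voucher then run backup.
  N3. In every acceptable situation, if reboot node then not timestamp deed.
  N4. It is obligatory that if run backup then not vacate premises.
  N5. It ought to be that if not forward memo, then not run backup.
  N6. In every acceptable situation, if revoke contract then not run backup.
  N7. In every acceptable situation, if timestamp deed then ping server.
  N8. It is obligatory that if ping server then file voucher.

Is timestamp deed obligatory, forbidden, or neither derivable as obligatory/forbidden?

From premise 1 we have O(vacate_premises).
Premise 4 is O(run_backup → ¬vacate_premises); contrapositively O(vacate_premises → ¬run_backup). Since O(vacate_premises) holds, K gives O(¬run_backup).
The contrapositive of premise 2 (O(file_voucher → run_backup)) is O(¬run_backup → ¬file_voucher), and O(¬run_backup) is already established, so O(¬file_voucher).
Premise 8 is O(ping_server → file_voucher); contrapositively O(¬file_voucher → ¬ping_server). Since O(¬file_voucher) holds, K gives O(¬ping_server).
Premise 7 is O(timestamp_deed → ping_server); contrapositively O(¬ping_server → ¬timestamp_deed). Since O(¬ping_server) holds, K gives O(¬timestamp_deed).
Premises 3, 5, 6 do not contribute to this derivation.
Thus O(¬timestamp_deed), which is F(timestamp_deed): timestamp_deed is forbidden.

Forbidden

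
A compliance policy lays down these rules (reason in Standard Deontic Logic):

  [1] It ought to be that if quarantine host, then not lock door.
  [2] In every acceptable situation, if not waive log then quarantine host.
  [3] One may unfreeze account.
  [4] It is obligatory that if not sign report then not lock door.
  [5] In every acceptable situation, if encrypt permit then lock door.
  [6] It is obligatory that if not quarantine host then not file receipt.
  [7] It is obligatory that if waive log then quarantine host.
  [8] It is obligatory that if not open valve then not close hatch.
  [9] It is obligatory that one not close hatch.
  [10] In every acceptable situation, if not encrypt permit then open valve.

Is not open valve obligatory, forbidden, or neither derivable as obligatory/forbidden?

By case analysis on waive_log: premise 7 gives O(waive_log → quarantine_host) and premise 2 gives O(¬waive_log → quarantine_host), so O(quarantine_host) either way.
With premise 1, O(quarantine_host → ¬lock_door), the K-axiom yields O(¬lock_door).
Premise 5 is O(encrypt_permit → lock_door); contrapositively O(¬lock_door → ¬encrypt_permit). Since O(¬lock_door) holds, K gives O(¬encrypt_permit).
Applying K to premise 10 (O(¬encrypt_permit → open_valve)) and O(¬encrypt_permit) yields O(open_valve).
Premises 3, 4, 6, 8, 9 do not contribute to this derivation.
Thus O(open_valve), which is F(¬open_valve): ¬open_valve is forbidden.

Forbidden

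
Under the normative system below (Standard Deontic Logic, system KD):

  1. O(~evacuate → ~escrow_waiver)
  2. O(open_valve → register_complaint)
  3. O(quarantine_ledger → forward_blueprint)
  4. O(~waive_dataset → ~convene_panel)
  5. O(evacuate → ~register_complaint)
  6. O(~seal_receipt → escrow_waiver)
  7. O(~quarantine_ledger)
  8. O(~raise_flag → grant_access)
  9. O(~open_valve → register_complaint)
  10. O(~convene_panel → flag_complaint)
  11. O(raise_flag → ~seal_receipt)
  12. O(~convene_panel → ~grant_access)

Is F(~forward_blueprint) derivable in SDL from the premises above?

Premise 3 is O(quarantine_ledger → forward_blueprint), but O(quarantine_ledger) is not derivable from the premises, so it does not yield O(forward_blueprint).
No other premise forces O(forward_blueprint). An ideal world satisfying every premise can still have ~forward_blueprint true, so F(~forward_blueprint) is not derivable.

No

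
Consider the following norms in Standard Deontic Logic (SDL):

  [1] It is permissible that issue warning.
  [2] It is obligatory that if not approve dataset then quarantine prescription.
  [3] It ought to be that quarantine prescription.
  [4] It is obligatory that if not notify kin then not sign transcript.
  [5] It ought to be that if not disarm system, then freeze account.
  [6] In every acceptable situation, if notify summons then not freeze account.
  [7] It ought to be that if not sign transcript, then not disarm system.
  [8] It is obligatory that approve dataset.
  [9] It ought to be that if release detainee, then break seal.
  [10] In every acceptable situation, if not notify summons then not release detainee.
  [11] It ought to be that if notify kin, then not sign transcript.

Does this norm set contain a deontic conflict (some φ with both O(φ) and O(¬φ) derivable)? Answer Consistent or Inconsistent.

Consistent

Premise 2 is O(¬approve_dataset → quarantine_prescription); even if O(quarantine_prescription) held, inferring O(¬approve_dataset) would be affirming the consequent — invalid.
So O(¬approve_dataset) is not derivable, and the apparent clash with O(approve_dataset) does not arise.
A world satisfying every obligation exists (e.g. approve_dataset=true, break_seal=false, disarm_system=false, freeze_account=true, issue_warning=false, notify_kin=false, notify_summons=false, quarantine_prescription=true, release_detainee=false, sign_transcript=false); no atom is both obligatory and forbidden, so the set is consistent.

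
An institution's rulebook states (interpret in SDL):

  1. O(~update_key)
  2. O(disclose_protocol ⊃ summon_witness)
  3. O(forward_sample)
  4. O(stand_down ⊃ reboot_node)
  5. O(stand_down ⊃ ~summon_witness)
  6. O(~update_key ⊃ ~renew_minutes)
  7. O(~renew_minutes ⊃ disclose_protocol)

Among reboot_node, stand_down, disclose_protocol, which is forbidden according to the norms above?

From premise 1 we have O(~update_key).
Applying K to premise 6 (O(~update_key ⊃ ~renew_minutes)) and O(~update_key) yields O(~renew_minutes).
Applying K to premise 7 (O(~renew_minutes ⊃ disclose_protocol)) and O(~renew_minutes) yields O(disclose_protocol).
With premise 2, O(disclose_protocol ⊃ summon_witness), the K-axiom yields O(summon_witness).
The contrapositive of premise 5 (O(stand_down ⊃ ~summon_witness)) is O(summon_witness ⊃ ~stand_down), and O(summon_witness) is already established, so O(~stand_down).
So O(~stand_down) holds, i.e. stand_down is forbidden. None of the other listed options is forbidden under the premises.

stand_down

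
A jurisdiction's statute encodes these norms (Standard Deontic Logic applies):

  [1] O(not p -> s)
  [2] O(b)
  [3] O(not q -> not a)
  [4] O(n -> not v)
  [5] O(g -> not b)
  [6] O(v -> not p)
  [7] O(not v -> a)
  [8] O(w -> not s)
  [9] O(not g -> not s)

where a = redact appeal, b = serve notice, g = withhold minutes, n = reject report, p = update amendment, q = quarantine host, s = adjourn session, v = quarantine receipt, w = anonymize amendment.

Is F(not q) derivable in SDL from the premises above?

Premise 2 states O(b) outright.
The contrapositive of premise 5 (O(g -> not b)) is O(b -> not g), and O(b) is already established, so O(not g).
With premise 9, O(not g -> not s), the K-axiom yields O(not s).
Premise 1, O(not p -> s), contraposes to O(not s -> p); with O(not s) we get O(p).
Premise 6, O(v -> not p), contraposes to O(p -> not v); with O(p) we get O(not v).
Applying K to premise 7 (O(not v -> a)) and O(not v) yields O(a).
Premise 3 is O(not q -> not a); contrapositively O(a -> q). Since O(a) holds, K gives O(q).
Premises 4, 8 do not contribute to this derivation.
So O(q) holds, i.e. F(not q). The claim follows.

Yes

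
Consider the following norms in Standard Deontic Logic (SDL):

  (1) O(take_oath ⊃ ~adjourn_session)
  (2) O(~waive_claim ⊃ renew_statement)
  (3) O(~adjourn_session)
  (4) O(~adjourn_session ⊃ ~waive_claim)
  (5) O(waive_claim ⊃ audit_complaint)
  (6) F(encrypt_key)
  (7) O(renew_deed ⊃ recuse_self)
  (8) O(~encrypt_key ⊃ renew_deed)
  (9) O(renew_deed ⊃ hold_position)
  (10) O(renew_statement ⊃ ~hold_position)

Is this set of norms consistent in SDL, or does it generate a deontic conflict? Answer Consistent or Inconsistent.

Premise 3 gives O(~adjourn_session).
Premise 4 is O(~adjourn_session ⊃ ~waive_claim); since O(~adjourn_session), deontic closure gives O(~waive_claim).
Applying K to premise 2 (O(~waive_claim ⊃ renew_statement)) and O(~waive_claim) yields O(renew_statement).
With premise 10, O(renew_statement ⊃ ~hold_position), the K-axiom yields O(~hold_position).
Premise 9 is O(renew_deed ⊃ hold_position); contrapositively O(~hold_position ⊃ ~renew_deed). Since O(~hold_position) holds, K gives O(~renew_deed).
The contrapositive of premise 8 (O(~encrypt_key ⊃ renew_deed)) is O(~renew_deed ⊃ encrypt_key), and O(~renew_deed) is already established, so O(encrypt_key).
However, F(encrypt_key) at premise 6 amounts to O(~encrypt_key).
We now have both O(encrypt_key) and O(~encrypt_key) — encrypt_key is simultaneously obligatory and forbidden, violating the D-axiom.

Inconsistent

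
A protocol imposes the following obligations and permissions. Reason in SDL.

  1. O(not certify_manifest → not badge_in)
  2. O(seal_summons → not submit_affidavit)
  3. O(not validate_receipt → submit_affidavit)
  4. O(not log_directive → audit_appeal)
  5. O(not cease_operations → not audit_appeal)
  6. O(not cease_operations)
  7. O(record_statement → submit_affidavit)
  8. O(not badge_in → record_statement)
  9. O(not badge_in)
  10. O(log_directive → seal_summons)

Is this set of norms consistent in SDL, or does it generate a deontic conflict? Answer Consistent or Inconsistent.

Premise 9 gives O(not badge_in).
From O(not badge_in) and premise 8, O(not badge_in → record_statement), we obtain O(record_statement).
Applying K to premise 7 (O(record_statement → submit_affidavit)) and O(record_statement) yields O(submit_affidavit).
The contrapositive of premise 2 (O(seal_summons → not submit_affidavit)) is O(submit_affidavit → not seal_summons), and O(submit_affidavit) is already established, so O(not seal_summons).
Premise 10, O(log_directive → seal_summons), contraposes to O(not seal_summons → not log_directive); with O(not seal_summons) we get O(not log_directive).
Premise 4 is O(not log_directive → audit_appeal); since O(not log_directive), deontic closure gives O(audit_appeal).
Premise 5 is O(not cease_operations → not audit_appeal); contrapositively O(audit_appeal → cease_operations). Since O(audit_appeal) holds, K gives O(cease_operations).
Yet premise 6 states O(not cease_operations).
We now have both O(cease_operations) and O(not cease_operations) — cease_operations is simultaneously obligatory and forbidden, violating the D-axiom.

Inconsistent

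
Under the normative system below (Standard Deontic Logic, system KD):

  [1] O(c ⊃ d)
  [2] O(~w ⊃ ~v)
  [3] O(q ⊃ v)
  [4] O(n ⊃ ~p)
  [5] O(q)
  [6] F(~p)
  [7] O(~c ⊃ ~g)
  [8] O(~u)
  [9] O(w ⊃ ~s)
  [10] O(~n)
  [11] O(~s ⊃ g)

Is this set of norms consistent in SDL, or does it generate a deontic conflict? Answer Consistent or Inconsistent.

Premise 4 is O(n ⊃ ~p), but O(n) is not derivable from the premises, so it does not yield O(~p).
So O(~p) is not derivable, and the apparent clash with O(p) does not arise.
A world satisfying every obligation exists (e.g. c=true, d=true, g=true, n=false, p=true, q=true, s=false, u=false, v=true, w=true); no atom is both obligatory and forbidden, so the set is consistent.

Consistent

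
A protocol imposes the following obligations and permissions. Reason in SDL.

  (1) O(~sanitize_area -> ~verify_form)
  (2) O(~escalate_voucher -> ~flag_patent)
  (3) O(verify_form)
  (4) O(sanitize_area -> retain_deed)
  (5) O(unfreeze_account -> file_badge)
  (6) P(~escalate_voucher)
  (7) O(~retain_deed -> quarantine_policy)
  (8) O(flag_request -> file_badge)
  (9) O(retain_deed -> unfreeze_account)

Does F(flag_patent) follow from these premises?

No

Premise 2 is O(~escalate_voucher -> ~flag_patent), but O(~escalate_voucher) is not derivable from the premises (the permission P(~escalate_voucher) asserts only ~O(escalate_voucher), not O(~escalate_voucher)), so it does not yield O(~flag_patent).
No other premise forces O(~flag_patent). An ideal world satisfying every premise can still have flag_patent true, so F(flag_patent) is not derivable.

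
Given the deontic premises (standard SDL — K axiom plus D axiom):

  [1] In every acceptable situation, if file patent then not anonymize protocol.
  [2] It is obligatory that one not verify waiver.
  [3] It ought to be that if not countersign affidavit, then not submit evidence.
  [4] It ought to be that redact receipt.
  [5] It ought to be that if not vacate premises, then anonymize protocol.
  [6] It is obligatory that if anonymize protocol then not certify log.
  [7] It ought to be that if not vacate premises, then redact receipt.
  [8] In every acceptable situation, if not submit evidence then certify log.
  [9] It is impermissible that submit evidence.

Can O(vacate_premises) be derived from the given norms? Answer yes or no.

Yes

Premise 9 is F(submit_evidence), i.e. O(¬submit_evidence).
Applying K to premise 8 (O(¬submit_evidence → certify_log)) and O(¬submit_evidence) yields O(certify_log).
The contrapositive of premise 6 (O(anonymize_protocol → ¬certify_log)) is O(certify_log → ¬anonymize_protocol), and O(certify_log) is already established, so O(¬anonymize_protocol).
Premise 5, O(¬vacate_premises → anonymize_protocol), contraposes to O(¬anonymize_protocol → vacate_premises); with O(¬anonymize_protocol) we get O(vacate_premises).
Premises 1, 2, 3, 4, 7 do not contribute to this derivation.
So O(vacate_premises) follows.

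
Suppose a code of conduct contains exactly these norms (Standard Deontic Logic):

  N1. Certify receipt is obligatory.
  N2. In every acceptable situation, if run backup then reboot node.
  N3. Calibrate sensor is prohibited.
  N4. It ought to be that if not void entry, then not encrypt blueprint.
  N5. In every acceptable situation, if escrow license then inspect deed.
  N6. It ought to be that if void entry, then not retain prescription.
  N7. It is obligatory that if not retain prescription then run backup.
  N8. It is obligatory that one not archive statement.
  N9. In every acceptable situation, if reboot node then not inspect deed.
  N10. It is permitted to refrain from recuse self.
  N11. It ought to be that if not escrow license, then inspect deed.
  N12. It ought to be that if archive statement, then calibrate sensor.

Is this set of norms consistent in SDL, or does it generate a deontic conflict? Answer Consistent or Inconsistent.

Consistent

Premise 12 is O(archive_statement → calibrate_sensor), but O(archive_statement) is not derivable from the premises, so it does not yield O(calibrate_sensor).
So O(calibrate_sensor) is not derivable, and the apparent clash with O(¬calibrate_sensor) does not arise.
A world satisfying every obligation exists (e.g. archive_statement=false, calibrate_sensor=false, certify_receipt=true, encrypt_blueprint=false, escrow_license=false, inspect_deed=true, reboot_node=false, recuse_self=false, retain_prescription=true, run_backup=false, void_entry=false); no atom is both obligatory and forbidden, so the set is consistent.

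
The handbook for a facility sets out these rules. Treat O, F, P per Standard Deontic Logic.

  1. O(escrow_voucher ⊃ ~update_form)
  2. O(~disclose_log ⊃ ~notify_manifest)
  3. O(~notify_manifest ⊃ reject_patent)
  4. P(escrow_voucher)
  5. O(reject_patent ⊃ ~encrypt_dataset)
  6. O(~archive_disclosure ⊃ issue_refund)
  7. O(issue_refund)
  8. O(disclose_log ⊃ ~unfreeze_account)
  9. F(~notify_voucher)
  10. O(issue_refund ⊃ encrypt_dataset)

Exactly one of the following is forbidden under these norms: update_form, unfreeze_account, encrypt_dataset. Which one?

From premise 7 we have O(issue_refund).
Premise 10 is O(issue_refund ⊃ encrypt_dataset); since O(issue_refund), deontic closure gives O(encrypt_dataset).
Premise 5, O(reject_patent ⊃ ~encrypt_dataset), contraposes to O(encrypt_dataset ⊃ ~reject_patent); with O(encrypt_dataset) we get O(~reject_patent).
The contrapositive of premise 3 (O(~notify_manifest ⊃ reject_patent)) is O(~reject_patent ⊃ notify_manifest), and O(~reject_patent) is already established, so O(notify_manifest).
Premise 2 is O(~disclose_log ⊃ ~notify_manifest); contrapositively O(notify_manifest ⊃ disclose_log). Since O(notify_manifest) holds, K gives O(disclose_log).
With premise 8, O(disclose_log ⊃ ~unfreeze_account), the K-axiom yields O(~unfreeze_account).
So O(~unfreeze_account) holds, i.e. unfreeze_account is forbidden. None of the other listed options is forbidden under the premises.

unfreeze_account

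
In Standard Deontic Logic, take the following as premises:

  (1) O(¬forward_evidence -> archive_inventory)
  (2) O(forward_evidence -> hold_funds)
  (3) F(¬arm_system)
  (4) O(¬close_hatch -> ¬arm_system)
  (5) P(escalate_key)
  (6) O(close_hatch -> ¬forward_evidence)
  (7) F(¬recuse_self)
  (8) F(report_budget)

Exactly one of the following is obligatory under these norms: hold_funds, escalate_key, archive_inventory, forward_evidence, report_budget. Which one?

archive_inventory

Premise 3 is F(¬arm_system), i.e. O(arm_system).
Premise 4 is O(¬close_hatch -> ¬arm_system); contrapositively O(arm_system -> close_hatch). Since O(arm_system) holds, K gives O(close_hatch).
With premise 6, O(close_hatch -> ¬forward_evidence), the K-axiom yields O(¬forward_evidence).
With premise 1, O(¬forward_evidence -> archive_inventory), the K-axiom yields O(archive_inventory).
So O(archive_inventory) holds — archive_inventory is obligatory. None of the other listed options is made obligatory by any chain of premises.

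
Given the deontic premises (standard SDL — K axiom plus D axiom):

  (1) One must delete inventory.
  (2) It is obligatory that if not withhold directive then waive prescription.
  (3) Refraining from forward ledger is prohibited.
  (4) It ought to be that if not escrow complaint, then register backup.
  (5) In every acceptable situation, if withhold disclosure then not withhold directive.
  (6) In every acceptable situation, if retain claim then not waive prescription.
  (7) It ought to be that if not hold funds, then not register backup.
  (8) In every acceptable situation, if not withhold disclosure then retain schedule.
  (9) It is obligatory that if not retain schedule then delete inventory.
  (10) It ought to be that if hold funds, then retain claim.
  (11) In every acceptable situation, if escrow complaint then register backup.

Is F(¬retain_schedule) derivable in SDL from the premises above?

Yes

By case analysis on ¬escrow_complaint: premise 4 gives O(¬escrow_complaint → register_backup) and premise 11 gives O(escrow_complaint → register_backup), so O(register_backup) either way.
Premise 7, O(¬hold_funds → ¬register_backup), contraposes to O(register_backup → hold_funds); with O(register_backup) we get O(hold_funds).
From O(hold_funds) and premise 10, O(hold_funds → retain_claim), we obtain O(retain_claim).
Premise 6 is O(retain_claim → ¬waive_prescription); since O(retain_claim), deontic closure gives O(¬waive_prescription).
The contrapositive of premise 2 (O(¬withhold_directive → waive_prescription)) is O(¬waive_prescription → withhold_directive), and O(¬waive_prescription) is already established, so O(withhold_directive).
The contrapositive of premise 5 (O(withhold_disclosure → ¬withhold_directive)) is O(withhold_directive → ¬withhold_disclosure), and O(withhold_directive) is already established, so O(¬withhold_disclosure).
From O(¬withhold_disclosure) and premise 8, O(¬withhold_disclosure → retain_schedule), we obtain O(retain_schedule).
Premises 1, 3, 9 do not contribute to this derivation.
So O(retain_schedule) holds, i.e. F(¬retain_schedule). The claim follows.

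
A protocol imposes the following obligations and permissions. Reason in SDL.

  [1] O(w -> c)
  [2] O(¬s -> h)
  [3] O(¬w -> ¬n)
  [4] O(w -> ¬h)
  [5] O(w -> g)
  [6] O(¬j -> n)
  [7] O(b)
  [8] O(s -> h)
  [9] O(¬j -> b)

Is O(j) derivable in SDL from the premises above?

Yes

Premises 8 and 2 are O(s -> h) and O(¬s -> h); every ideal world satisfies s or ¬s, so in either case h holds — hence O(h).
The contrapositive of premise 4 (O(w -> ¬h)) is O(h -> ¬w), and O(h) is already established, so O(¬w).
From O(¬w) and premise 3, O(¬w -> ¬n), we obtain O(¬n).
The contrapositive of premise 6 (O(¬j -> n)) is O(¬n -> j), and O(¬n) is already established, so O(j).
Premises 1, 5, 7, 9 do not contribute to this derivation.
So O(j) follows.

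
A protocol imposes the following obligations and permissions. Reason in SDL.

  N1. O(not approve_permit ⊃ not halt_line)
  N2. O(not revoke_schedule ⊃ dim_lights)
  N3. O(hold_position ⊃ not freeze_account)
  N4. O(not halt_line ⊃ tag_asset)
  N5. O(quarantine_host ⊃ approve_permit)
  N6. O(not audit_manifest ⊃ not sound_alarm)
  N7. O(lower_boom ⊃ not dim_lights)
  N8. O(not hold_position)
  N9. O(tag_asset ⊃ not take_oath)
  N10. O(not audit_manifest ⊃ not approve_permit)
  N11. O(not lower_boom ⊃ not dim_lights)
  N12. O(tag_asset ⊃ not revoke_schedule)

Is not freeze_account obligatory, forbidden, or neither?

Premise 3 is O(hold_position ⊃ not freeze_account), but O(hold_position) is not derivable from the premises, so it does not yield O(not freeze_account).
No premise or chain of K-axiom applications forces O(not freeze_account), and none forces O(freeze_account). So not freeze_account is neither obligatory nor forbidden under these norms.

Neither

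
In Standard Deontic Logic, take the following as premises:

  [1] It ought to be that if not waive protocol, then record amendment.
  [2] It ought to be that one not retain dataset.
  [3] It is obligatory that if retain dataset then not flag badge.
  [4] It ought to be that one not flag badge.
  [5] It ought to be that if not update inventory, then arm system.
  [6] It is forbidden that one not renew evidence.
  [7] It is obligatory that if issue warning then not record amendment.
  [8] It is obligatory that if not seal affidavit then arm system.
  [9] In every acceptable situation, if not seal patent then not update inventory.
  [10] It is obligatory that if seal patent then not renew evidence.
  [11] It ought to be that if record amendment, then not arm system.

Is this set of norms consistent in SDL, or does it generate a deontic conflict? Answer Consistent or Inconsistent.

Premise 3 is O(retain_dataset → ¬flag_badge); even if O(¬flag_badge) held, inferring O(retain_dataset) would be affirming the consequent — invalid.
So O(retain_dataset) is not derivable, and the apparent clash with O(¬retain_dataset) does not arise.
A world satisfying every obligation exists (e.g. arm_system=true, flag_badge=false, issue_warning=false, record_amendment=false, renew_evidence=true, retain_dataset=false, seal_affidavit=false, seal_patent=false, update_inventory=false, waive_protocol=true); no atom is both obligatory and forbidden, so the set is consistent.

Consistent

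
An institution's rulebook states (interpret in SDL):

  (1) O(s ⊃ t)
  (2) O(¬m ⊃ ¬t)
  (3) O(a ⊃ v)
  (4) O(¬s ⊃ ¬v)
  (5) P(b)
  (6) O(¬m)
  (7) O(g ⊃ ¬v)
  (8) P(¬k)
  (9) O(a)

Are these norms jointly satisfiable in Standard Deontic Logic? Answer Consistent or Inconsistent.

Inconsistent

From premise 6 we have O(¬m).
Premise 2 is O(¬m ⊃ ¬t); since O(¬m), deontic closure gives O(¬t).
Premise 1, O(s ⊃ t), contraposes to O(¬t ⊃ ¬s); with O(¬t) we get O(¬s).
Premise 4 is O(¬s ⊃ ¬v); since O(¬s), deontic closure gives O(¬v).
Premise 3 is O(a ⊃ v); contrapositively O(¬v ⊃ ¬a). Since O(¬v) holds, K gives O(¬a).
However, premise 9 gives O(a).
We now have both O(¬a) and O(a) — a is simultaneously obligatory and forbidden, violating the D-axiom.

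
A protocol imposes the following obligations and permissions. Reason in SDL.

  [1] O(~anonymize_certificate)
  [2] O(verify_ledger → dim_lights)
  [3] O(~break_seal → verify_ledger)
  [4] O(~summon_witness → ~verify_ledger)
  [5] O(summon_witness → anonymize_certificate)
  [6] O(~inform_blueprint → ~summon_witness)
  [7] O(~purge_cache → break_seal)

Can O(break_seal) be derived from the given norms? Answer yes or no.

Yes

Premise 1 states O(~anonymize_certificate) outright.
Premise 5, O(summon_witness → anonymize_certificate), contraposes to O(~anonymize_certificate → ~summon_witness); with O(~anonymize_certificate) we get O(~summon_witness).
From O(~summon_witness) and premise 4, O(~summon_witness → ~verify_ledger), we obtain O(~verify_ledger).
Premise 3 is O(~break_seal → verify_ledger); contrapositively O(~verify_ledger → break_seal). Since O(~verify_ledger) holds, K gives O(break_seal).
Premises 2, 6, 7 do not contribute to this derivation.
So O(break_seal) follows.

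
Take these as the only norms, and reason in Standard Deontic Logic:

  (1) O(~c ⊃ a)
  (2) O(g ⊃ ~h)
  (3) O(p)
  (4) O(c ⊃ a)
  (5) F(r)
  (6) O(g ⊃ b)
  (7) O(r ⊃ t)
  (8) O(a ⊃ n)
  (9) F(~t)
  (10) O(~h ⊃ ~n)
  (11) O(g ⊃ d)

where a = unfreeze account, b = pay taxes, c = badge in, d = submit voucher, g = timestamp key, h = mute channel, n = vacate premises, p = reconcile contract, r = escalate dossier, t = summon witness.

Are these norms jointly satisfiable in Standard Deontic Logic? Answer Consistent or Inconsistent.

Premise 7 is O(r ⊃ t); even if O(t) held, inferring O(r) would be affirming the consequent — invalid.
So O(r) is not derivable, and the apparent clash with O(~r) does not arise.
A world satisfying every obligation exists (e.g. a=true, b=false, c=false, d=false, g=false, h=true, n=true, p=true, r=false, t=true); no atom is both obligatory and forbidden, so the set is consistent.

Consistent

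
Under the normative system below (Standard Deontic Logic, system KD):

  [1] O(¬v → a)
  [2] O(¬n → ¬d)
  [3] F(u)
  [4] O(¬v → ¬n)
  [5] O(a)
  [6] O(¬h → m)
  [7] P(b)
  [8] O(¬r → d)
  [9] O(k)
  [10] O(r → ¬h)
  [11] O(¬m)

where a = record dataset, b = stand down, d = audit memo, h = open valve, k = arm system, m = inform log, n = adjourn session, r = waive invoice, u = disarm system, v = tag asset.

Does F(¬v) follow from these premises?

Premise 11 states O(¬m) outright.
Premise 6, O(¬h → m), contraposes to O(¬m → h); with O(¬m) we get O(h).
Premise 10, O(r → ¬h), contraposes to O(h → ¬r); with O(h) we get O(¬r).
From O(¬r) and premise 8, O(¬r → d), we obtain O(d).
Premise 2 is O(¬n → ¬d); contrapositively O(d → n). Since O(d) holds, K gives O(n).
The contrapositive of premise 4 (O(¬v → ¬n)) is O(n → v), and O(n) is already established, so O(v).
Premises 1, 3, 5, 7, 9 do not contribute to this derivation.
So O(v) holds, i.e. F(¬v). The claim follows.

Yes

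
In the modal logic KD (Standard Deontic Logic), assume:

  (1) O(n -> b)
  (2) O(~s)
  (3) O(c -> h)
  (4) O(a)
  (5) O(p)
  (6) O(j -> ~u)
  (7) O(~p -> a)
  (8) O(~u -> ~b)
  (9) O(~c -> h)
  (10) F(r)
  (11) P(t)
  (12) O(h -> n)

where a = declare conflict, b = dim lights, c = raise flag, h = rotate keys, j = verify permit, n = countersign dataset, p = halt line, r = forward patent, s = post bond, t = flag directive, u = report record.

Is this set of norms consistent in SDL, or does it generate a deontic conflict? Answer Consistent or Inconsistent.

Consistent

Premise 7 is O(~p -> a); even if O(a) held, inferring O(~p) would be affirming the consequent — invalid.
So O(~p) is not derivable, and the apparent clash with O(p) does not arise.
A world satisfying every obligation exists (e.g. a=true, b=true, c=false, h=true, j=false, n=true, p=true, r=false, s=false, t=false, u=true); no atom is both obligatory and forbidden, so the set is consistent.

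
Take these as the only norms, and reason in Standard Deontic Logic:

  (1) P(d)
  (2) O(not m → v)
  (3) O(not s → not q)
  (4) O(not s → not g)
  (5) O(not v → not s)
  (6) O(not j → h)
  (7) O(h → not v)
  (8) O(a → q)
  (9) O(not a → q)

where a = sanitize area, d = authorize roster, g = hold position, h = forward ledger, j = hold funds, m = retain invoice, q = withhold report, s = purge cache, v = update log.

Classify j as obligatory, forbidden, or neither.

Obligatory

Premises 9 and 8 cover both cases: O(not a → q) and O(a → q). Since not a ∨ a is a tautology, O(q) follows.
The contrapositive of premise 3 (O(not s → not q)) is O(q → s), and O(q) is already established, so O(s).
Premise 5 is O(not v → not s); contrapositively O(s → v). Since O(s) holds, K gives O(v).
Premise 7 is O(h → not v); contrapositively O(v → not h). Since O(v) holds, K gives O(not h).
The contrapositive of premise 6 (O(not j → h)) is O(not h → j), and O(not h) is already established, so O(j).
Premises 1, 2, 4 do not contribute to this derivation.
Hence j is obligatory.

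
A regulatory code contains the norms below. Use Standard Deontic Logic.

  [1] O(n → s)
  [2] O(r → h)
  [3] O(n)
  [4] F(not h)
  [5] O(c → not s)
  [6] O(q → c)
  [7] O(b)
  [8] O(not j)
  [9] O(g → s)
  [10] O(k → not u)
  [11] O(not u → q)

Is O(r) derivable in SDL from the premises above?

No

Premise 2 is O(r → h); even if O(h) held, inferring O(r) would be affirming the consequent — invalid.
No other premise forces O(r). An ideal world satisfying every premise can still have r false, so O(r) is not derivable.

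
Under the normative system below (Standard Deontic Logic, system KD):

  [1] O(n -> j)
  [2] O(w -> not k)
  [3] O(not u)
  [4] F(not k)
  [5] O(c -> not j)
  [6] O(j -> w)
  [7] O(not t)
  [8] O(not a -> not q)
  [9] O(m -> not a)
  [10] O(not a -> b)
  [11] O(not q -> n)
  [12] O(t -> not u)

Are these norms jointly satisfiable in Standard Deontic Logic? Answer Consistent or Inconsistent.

Premise 12 is O(t -> not u); even if O(not u) held, inferring O(t) would be affirming the consequent — invalid.
So O(t) is not derivable, and the apparent clash with O(not t) does not arise.
A world satisfying every obligation exists (e.g. a=true, b=false, c=false, j=false, k=true, m=false, n=false, q=true, t=false, u=false, w=false); no atom is both obligatory and forbidden, so the set is consistent.

Consistent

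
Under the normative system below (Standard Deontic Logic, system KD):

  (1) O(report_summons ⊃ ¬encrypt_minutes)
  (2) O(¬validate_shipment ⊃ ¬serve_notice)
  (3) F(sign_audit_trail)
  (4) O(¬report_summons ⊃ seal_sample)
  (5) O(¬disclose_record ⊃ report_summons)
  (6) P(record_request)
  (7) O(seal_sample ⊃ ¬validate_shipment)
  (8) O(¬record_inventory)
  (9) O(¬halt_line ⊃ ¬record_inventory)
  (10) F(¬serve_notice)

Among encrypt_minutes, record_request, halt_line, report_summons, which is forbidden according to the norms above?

Premise 10 is F(¬serve_notice), i.e. O(serve_notice).
Premise 2, O(¬validate_shipment ⊃ ¬serve_notice), contraposes to O(serve_notice ⊃ validate_shipment); with O(serve_notice) we get O(validate_shipment).
Premise 7 is O(seal_sample ⊃ ¬validate_shipment); contrapositively O(validate_shipment ⊃ ¬seal_sample). Since O(validate_shipment) holds, K gives O(¬seal_sample).
The contrapositive of premise 4 (O(¬report_summons ⊃ seal_sample)) is O(¬seal_sample ⊃ report_summons), and O(¬seal_sample) is already established, so O(report_summons).
Applying K to premise 1 (O(report_summons ⊃ ¬encrypt_minutes)) and O(report_summons) yields O(¬encrypt_minutes).
So O(¬encrypt_minutes) holds, i.e. encrypt_minutes is forbidden. None of the other listed options is forbidden under the premises.

encrypt_minutes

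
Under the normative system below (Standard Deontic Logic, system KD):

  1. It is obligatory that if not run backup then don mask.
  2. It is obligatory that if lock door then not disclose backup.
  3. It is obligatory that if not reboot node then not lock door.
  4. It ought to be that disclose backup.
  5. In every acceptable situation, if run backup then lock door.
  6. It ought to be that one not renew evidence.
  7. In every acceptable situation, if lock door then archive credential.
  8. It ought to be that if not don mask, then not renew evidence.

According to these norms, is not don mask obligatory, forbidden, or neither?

Forbidden

Premise 4 gives O(disclose_backup).
The contrapositive of premise 2 (O(lock_door → ¬disclose_backup)) is O(disclose_backup → ¬lock_door), and O(disclose_backup) is already established, so O(¬lock_door).
Premise 5, O(run_backup → lock_door), contraposes to O(¬lock_door → ¬run_backup); with O(¬lock_door) we get O(¬run_backup).
With premise 1, O(¬run_backup → don_mask), the K-axiom yields O(don_mask).
Premises 3, 6, 7, 8 do not contribute to this derivation.
Thus O(don_mask), which is F(¬don_mask): ¬don_mask is forbidden.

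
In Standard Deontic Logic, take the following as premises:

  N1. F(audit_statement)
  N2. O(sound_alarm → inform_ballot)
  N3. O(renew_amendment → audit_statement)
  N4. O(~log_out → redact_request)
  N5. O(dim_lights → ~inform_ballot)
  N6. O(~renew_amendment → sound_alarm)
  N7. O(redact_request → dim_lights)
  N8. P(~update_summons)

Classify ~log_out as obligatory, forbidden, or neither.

Premise 1, F(audit_statement), is equivalent to O(~audit_statement).
Premise 3, O(renew_amendment → audit_statement), contraposes to O(~audit_statement → ~renew_amendment); with O(~audit_statement) we get O(~renew_amendment).
From O(~renew_amendment) and premise 6, O(~renew_amendment → sound_alarm), we obtain O(sound_alarm).
From O(sound_alarm) and premise 2, O(sound_alarm → inform_ballot), we obtain O(inform_ballot).
The contrapositive of premise 5 (O(dim_lights → ~inform_ballot)) is O(inform_ballot → ~dim_lights), and O(inform_ballot) is already established, so O(~dim_lights).
Premise 7 is O(redact_request → dim_lights); contrapositively O(~dim_lights → ~redact_request). Since O(~dim_lights) holds, K gives O(~redact_request).
The contrapositive of premise 4 (O(~log_out → redact_request)) is O(~redact_request → log_out), and O(~redact_request) is already established, so O(log_out).
Premise 8 does not contribute to this derivation.
Thus O(log_out), which is F(~log_out): ~log_out is forbidden.

Forbidden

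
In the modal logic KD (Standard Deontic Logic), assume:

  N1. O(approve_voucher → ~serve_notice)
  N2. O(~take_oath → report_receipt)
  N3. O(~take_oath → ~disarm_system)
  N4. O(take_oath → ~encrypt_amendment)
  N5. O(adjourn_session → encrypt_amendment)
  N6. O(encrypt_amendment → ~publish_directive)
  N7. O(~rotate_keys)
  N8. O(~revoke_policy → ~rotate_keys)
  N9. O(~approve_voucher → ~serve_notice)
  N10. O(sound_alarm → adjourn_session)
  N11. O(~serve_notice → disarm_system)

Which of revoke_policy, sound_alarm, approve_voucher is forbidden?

sound_alarm

Premises 1 and 9 are O(approve_voucher → ~serve_notice) and O(~approve_voucher → ~serve_notice); every ideal world satisfies approve_voucher or ~approve_voucher, so in either case ~serve_notice holds — hence O(~serve_notice).
Applying K to premise 11 (O(~serve_notice → disarm_system)) and O(~serve_notice) yields O(disarm_system).
The contrapositive of premise 3 (O(~take_oath → ~disarm_system)) is O(disarm_system → take_oath), and O(disarm_system) is already established, so O(take_oath).
From O(take_oath) and premise 4, O(take_oath → ~encrypt_amendment), we obtain O(~encrypt_amendment).
Premise 5 is O(adjourn_session → encrypt_amendment); contrapositively O(~encrypt_amendment → ~adjourn_session). Since O(~encrypt_amendment) holds, K gives O(~adjourn_session).
Premise 10 is O(sound_alarm → adjourn_session); contrapositively O(~adjourn_session → ~sound_alarm). Since O(~adjourn_session) holds, K gives O(~sound_alarm).
So O(~sound_alarm) holds, i.e. sound_alarm is forbidden. None of the other listed options is forbidden under the premises.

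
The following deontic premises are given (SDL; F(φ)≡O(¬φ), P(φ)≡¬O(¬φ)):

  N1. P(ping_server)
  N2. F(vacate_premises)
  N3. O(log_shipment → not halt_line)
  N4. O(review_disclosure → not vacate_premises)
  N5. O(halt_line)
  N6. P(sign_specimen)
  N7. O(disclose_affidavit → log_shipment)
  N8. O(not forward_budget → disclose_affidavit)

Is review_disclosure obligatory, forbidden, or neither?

Neither

Premise 4 is O(review_disclosure → not vacate_premises); even if O(not vacate_premises) held, inferring O(review_disclosure) would be affirming the consequent — invalid.
No premise or chain of K-axiom applications forces O(review_disclosure), and none forces O(not review_disclosure). So review_disclosure is neither obligatory nor forbidden under these norms.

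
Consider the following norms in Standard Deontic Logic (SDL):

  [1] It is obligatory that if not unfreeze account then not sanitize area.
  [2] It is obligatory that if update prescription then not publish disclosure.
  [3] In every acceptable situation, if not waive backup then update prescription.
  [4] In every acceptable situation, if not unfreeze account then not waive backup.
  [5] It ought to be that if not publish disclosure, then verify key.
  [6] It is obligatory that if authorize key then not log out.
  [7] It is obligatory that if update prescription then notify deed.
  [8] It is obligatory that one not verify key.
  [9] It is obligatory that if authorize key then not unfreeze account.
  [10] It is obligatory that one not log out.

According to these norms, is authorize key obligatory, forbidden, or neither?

Forbidden

Premise 8 states O(¬verify_key) outright.
Premise 5 is O(¬publish_disclosure → verify_key); contrapositively O(¬verify_key → publish_disclosure). Since O(¬verify_key) holds, K gives O(publish_disclosure).
The contrapositive of premise 2 (O(update_prescription → ¬publish_disclosure)) is O(publish_disclosure → ¬update_prescription), and O(publish_disclosure) is already established, so O(¬update_prescription).
The contrapositive of premise 3 (O(¬waive_backup → update_prescription)) is O(¬update_prescription → waive_backup), and O(¬update_prescription) is already established, so O(waive_backup).
Premise 4, O(¬unfreeze_account → ¬waive_backup), contraposes to O(waive_backup → unfreeze_account); with O(waive_backup) we get O(unfreeze_account).
Premise 9, O(authorize_key → ¬unfreeze_account), contraposes to O(unfreeze_account → ¬authorize_key); with O(unfreeze_account) we get O(¬authorize_key).
Premises 1, 6, 7, 10 do not contribute to this derivation.
Thus O(¬authorize_key), which is F(authorize_key): authorize_key is forbidden.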